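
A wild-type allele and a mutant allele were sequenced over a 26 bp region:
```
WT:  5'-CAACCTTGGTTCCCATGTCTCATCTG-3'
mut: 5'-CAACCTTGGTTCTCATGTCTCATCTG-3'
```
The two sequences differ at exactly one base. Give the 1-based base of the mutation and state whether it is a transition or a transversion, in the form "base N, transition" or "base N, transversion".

base 13, transition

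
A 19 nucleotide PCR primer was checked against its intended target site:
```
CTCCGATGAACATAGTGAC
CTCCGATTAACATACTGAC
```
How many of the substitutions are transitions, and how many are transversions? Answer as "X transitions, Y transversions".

0 transitions, 2 transversions

Transitions (purine↔purine or pyrimidine↔pyrimidine): none.
Transversions (purine↔pyrimidine): 8 G→T, 15 G→C.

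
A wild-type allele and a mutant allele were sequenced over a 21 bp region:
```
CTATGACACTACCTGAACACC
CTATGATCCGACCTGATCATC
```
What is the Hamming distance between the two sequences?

5

The sequences differ at sites 7, 8, 10, 17, 20 (1-based) — 5 in total.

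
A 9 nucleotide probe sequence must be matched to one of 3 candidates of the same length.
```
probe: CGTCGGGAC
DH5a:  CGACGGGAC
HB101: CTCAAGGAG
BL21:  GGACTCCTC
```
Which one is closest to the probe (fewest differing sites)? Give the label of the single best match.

DH5a

Hamming distances to probe — DH5a: 1; HB101: 5; BL21: 6.
Smallest is DH5a with 1 mismatch.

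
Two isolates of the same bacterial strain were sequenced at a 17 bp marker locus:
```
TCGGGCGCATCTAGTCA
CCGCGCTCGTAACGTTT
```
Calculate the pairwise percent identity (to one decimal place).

47.1%

Mismatches at positions 1, 4, 7, 9, 11, 12, 13, 16, 17 (1-based): 9 of 17.
Identical positions: 8/17 = 47.06% → 47.1%.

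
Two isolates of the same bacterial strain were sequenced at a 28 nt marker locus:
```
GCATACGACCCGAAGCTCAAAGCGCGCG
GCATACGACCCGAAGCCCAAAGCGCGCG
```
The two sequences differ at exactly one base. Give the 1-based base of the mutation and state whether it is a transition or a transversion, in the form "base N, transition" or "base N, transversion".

base 17, transition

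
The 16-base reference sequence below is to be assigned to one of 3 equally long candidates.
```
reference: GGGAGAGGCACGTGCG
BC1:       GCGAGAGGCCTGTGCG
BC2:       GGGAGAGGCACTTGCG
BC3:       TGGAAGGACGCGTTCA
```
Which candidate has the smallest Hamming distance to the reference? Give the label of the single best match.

BC2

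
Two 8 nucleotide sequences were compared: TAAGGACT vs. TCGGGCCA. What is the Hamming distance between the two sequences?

4

The sequences differ at positions 2, 3, 6, 8 (1-based) — 4 in total.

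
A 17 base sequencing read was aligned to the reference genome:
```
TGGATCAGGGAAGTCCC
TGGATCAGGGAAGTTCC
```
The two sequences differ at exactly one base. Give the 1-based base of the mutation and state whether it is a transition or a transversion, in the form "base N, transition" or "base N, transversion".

base 15, transition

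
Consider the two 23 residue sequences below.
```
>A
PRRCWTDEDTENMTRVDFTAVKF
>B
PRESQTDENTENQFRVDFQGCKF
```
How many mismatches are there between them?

9

Comparing position by position, 9 positions differ: 3 (R/E), 4 (C/S), 5 (W/Q), 9 (D/N), 13 (M/Q), 14 (T/F), 19 (T/Q), 20 (A/G), 21 (V/C).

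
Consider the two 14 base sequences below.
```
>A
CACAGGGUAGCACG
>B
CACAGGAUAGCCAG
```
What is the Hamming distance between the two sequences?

3

The sequences differ at sites 7, 12, 13 (1-based) — 3 in total.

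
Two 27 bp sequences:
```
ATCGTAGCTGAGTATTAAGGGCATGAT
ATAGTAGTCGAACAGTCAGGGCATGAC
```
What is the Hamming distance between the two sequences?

8

The sequences differ at bases 3, 8, 9, 12, 13, 15, 17, 27 (1-based) — 8 in total.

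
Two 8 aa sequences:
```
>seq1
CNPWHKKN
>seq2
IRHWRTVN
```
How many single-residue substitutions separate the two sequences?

6

Mismatches (1-based): residue 1: C→I; residue 2: N→R; residue 3: P→H; residue 5: H→R; residue 6: K→T; residue 7: K→V.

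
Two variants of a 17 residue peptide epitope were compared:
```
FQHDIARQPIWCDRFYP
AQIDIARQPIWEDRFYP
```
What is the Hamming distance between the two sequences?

The sequences differ at residues 1, 3, 12 (1-based) — 3 in total.

3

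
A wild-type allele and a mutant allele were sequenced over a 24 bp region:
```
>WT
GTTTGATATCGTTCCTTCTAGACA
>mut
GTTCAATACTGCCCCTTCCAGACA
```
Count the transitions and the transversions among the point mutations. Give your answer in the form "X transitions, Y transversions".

7 transitions, 0 transversions

Transitions (purine↔purine or pyrimidine↔pyrimidine): 4 T→C, 5 G→A, 9 T→C, 10 C→T, 12 T→C, 13 T→C, 19 T→C.
Transversions (purine↔pyrimidine): none.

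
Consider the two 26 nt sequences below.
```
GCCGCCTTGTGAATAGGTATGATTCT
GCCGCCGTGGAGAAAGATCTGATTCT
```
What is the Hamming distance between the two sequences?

7

The sequences differ at bases 7, 10, 11, 12, 14, 17, 19 (1-based) — 7 in total.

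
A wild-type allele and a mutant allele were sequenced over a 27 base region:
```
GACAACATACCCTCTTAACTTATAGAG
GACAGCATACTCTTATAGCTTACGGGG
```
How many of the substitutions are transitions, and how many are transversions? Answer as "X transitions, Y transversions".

Transitions (purine↔purine or pyrimidine↔pyrimidine): 5 A→G, 11 C→T, 14 C→T, 18 A→G, 23 T→C, 24 A→G, 26 A→G.
Transversions (purine↔pyrimidine): 15 T→A.

7 transitions, 1 transversion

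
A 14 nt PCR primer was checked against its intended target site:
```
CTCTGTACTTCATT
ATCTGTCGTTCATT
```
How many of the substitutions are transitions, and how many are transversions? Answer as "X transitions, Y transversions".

0 transitions, 3 transversions

Transitions (purine↔purine or pyrimidine↔pyrimidine): none.
Transversions (purine↔pyrimidine): 1 C→A, 7 A→C, 8 C→G.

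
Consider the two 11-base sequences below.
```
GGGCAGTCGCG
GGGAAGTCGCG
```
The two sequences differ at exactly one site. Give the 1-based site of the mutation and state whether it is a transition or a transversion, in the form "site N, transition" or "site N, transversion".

site 4, transversion

Site 4 changes C→A. C is a pyrimidine and A is a purine, so this is a transversion.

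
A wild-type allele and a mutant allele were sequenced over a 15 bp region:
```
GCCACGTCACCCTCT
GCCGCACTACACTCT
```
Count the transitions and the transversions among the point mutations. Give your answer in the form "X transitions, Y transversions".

Mismatches (1-based):
base 4: A→G (purine→purine, transition)
base 6: G→A (purine→purine, transition)
base 7: T→C (pyrimidine→pyrimidine, transition)
base 8: C→T (pyrimidine→pyrimidine, transition)
base 11: C→A (pyrimidine→purine, transversion)

4 transitions, 1 transversion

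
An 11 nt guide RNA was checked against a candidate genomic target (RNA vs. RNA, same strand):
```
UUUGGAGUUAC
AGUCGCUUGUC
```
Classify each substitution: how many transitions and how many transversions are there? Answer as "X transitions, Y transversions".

Mismatches (1-based):
site 1: U→A (pyrimidine→purine, transversion)
site 2: U→G (pyrimidine→purine, transversion)
site 4: G→C (purine→pyrimidine, transversion)
site 6: A→C (purine→pyrimidine, transversion)
site 7: G→U (purine→pyrimidine, transversion)
site 9: U→G (pyrimidine→purine, transversion)
site 10: A→U (purine→pyrimidine, transversion)

0 transitions, 7 transversions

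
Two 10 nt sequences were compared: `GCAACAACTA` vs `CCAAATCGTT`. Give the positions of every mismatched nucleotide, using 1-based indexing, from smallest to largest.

1, 5, 6, 7, 8, 10

Scanning 1-based: 1: G/C; 5: C/A; 6: A/T; 7: A/C; 8: C/G; 10: A/T.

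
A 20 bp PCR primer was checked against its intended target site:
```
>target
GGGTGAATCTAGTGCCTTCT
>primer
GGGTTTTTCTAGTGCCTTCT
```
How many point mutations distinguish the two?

Comparing position by position, 3 sites differ: 5 (G/T), 6 (A/T), 7 (A/T).

3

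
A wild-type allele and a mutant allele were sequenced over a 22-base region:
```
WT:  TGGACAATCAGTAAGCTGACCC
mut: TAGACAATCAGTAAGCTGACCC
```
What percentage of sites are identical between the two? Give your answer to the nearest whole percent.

Mismatch at position 2 (1-based): 1 of 22.
Identical positions: 21/22 = 95.45% → 95%.

95%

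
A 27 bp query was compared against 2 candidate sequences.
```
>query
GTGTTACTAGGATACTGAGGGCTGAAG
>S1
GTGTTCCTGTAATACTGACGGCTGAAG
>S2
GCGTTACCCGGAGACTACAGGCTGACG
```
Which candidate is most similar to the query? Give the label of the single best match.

S1

S1 differs at 5 positions; S2 differs at 8 positions. The closest is S1.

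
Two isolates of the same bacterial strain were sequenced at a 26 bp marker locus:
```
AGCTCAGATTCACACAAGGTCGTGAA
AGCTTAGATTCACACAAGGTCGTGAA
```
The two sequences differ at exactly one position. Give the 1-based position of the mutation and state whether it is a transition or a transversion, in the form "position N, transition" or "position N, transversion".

Position 5 changes C→T. C is a pyrimidine and T is a pyrimidine, so this is a transition.

position 5, transition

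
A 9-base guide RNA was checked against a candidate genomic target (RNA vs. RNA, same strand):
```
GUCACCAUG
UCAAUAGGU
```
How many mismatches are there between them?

The sequences differ at bases 1, 2, 3, 5, 6, 7, 8, 9 (1-based) — 8 in total.

8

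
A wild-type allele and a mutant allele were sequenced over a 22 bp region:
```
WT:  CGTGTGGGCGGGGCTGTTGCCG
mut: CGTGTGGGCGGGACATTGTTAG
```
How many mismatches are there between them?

Comparing position by position, 7 positions differ: 13 (G/A), 15 (T/A), 16 (G/T), 18 (T/G), 19 (G/T), 20 (C/T), 21 (C/A).

7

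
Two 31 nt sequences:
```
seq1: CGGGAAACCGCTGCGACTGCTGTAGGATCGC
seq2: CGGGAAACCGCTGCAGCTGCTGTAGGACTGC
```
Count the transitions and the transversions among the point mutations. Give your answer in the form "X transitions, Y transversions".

4 transitions, 0 transversions

Mismatches (1-based):
position 15: G→A (purine→purine, transition)
position 16: A→G (purine→purine, transition)
position 28: T→C (pyrimidine→pyrimidine, transition)
position 29: C→T (pyrimidine→pyrimidine, transition)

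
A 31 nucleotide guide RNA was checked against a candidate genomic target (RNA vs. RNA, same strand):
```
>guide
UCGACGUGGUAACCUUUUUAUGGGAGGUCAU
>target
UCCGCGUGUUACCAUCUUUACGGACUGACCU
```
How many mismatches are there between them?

12

Comparing position by position, 12 bases differ: 3 (G/C), 4 (A/G), 9 (G/U), 12 (A/C), 14 (C/A), 16 (U/C), 21 (U/C), 24 (G/A), 25 (A/C), 26 (G/U), 28 (U/A), 30 (A/C).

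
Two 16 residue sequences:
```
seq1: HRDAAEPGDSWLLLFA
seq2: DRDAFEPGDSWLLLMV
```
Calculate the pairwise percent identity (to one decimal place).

75.0%

Mismatches at positions 1, 5, 15, 16 (1-based): 4 of 16.
Identical positions: 12/16 = 75% → 75.0%.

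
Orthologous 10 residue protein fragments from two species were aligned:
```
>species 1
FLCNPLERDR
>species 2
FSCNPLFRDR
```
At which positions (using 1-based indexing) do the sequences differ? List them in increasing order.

2, 7

Differences at position 2 (L→S), position 7 (E→F).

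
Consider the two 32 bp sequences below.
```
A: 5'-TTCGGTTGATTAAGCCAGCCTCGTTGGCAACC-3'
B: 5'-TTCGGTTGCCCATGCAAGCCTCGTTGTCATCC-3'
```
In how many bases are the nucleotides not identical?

Mismatches (1-based): base 9: A→C; base 10: T→C; base 11: T→C; base 13: A→T; base 16: C→A; base 27: G→T; base 30: A→T.

7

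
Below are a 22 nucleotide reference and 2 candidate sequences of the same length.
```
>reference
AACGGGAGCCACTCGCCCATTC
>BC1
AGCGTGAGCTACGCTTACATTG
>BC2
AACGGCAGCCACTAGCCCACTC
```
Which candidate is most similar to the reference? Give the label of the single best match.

BC2

Hamming distances to reference — BC1: 8; BC2: 3.
Smallest is BC2 with 3 mismatches.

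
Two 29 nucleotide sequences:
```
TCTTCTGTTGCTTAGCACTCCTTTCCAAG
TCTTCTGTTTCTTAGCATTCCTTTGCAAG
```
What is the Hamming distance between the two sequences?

3

The sequences differ at sites 10, 18, 25 (1-based) — 3 in total.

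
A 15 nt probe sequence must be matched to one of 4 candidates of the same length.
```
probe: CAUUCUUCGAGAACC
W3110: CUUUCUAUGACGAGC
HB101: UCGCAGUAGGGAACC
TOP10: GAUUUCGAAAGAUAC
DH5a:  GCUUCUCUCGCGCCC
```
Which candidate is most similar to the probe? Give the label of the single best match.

W3110

Hamming distances to probe — W3110: 6; HB101: 8; TOP10: 8; DH5a: 9.
Smallest is W3110 with 6 mismatches.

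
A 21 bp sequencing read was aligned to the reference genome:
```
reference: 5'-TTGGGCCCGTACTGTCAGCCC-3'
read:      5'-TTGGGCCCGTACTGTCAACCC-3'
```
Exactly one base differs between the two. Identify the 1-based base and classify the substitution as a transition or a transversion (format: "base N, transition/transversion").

Base 18 changes G→A. G is a purine and A is a purine, so this is a transition.

base 18, transition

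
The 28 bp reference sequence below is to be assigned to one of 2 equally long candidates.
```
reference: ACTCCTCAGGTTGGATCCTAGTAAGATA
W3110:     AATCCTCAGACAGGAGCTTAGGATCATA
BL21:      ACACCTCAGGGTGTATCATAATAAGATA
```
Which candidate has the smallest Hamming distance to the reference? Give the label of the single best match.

Hamming distances to reference — W3110: 9; BL21: 5.
Smallest is BL21 with 5 mismatches.

BL21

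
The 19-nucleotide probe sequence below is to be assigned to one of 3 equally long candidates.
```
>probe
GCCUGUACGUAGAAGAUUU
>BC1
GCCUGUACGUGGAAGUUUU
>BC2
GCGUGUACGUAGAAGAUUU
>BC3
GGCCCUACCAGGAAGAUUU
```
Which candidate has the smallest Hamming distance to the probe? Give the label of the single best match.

BC2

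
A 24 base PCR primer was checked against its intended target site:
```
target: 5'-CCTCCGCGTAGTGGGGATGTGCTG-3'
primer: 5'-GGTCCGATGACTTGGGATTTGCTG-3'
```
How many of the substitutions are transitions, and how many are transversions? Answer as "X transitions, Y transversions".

0 transitions, 8 transversions

Transitions (purine↔purine or pyrimidine↔pyrimidine): none.
Transversions (purine↔pyrimidine): 1 C→G, 2 C→G, 7 C→A, 8 G→T, 9 T→G, 11 G→C, 13 G→T, 19 G→T.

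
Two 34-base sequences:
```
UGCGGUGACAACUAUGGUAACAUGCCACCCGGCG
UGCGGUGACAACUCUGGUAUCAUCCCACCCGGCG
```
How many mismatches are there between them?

3

Comparing position by position, 3 sites differ: 14 (A/C), 20 (A/U), 24 (G/C).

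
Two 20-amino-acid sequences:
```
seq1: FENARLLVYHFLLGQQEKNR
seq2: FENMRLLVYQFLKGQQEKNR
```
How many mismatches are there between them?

3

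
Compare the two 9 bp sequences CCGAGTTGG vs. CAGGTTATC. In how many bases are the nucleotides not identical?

6

Mismatches (1-based): base 2: C→A; base 4: A→G; base 5: G→T; base 7: T→A; base 8: G→T; base 9: G→C.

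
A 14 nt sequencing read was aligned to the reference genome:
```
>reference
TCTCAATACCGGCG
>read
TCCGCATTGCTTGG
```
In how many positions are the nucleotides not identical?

8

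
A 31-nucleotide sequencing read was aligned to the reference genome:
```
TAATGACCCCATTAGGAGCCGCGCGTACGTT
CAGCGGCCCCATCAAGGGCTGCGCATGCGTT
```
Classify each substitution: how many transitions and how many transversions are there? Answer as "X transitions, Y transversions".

Transitions (purine↔purine or pyrimidine↔pyrimidine): 1 T→C, 3 A→G, 4 T→C, 6 A→G, 13 T→C, 15 G→A, 17 A→G, 20 C→T, 25 G→A, 27 A→G.
Transversions (purine↔pyrimidine): none.

10 transitions, 0 transversions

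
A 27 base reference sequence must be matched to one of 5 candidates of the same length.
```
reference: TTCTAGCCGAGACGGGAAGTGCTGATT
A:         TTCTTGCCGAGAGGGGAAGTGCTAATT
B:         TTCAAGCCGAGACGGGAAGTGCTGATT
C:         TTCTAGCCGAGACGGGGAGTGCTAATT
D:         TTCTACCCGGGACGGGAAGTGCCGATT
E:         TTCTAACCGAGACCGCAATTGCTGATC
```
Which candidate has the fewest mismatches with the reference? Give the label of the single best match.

B

A differs at 3 positions; B differs at 1 position; C differs at 2 positions; D differs at 3 positions; E differs at 5 positions. The closest is B.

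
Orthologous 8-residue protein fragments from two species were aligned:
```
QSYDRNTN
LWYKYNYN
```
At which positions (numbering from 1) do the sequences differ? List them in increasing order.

1, 2, 4, 5, 7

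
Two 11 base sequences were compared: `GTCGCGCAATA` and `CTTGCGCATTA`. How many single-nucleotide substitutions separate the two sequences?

3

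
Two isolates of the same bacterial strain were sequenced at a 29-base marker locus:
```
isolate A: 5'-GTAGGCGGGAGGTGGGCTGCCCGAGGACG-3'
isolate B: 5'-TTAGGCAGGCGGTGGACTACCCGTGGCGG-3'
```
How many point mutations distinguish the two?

Comparing position by position, 8 sites differ: 1 (G/T), 7 (G/A), 10 (A/C), 16 (G/A), 19 (G/A), 24 (A/T), 27 (A/C), 28 (C/G).

8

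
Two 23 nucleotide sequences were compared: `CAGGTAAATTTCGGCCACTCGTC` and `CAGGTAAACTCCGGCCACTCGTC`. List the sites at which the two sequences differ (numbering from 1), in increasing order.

Scanning 1-based: 9: T/C; 11: T/C.

9, 11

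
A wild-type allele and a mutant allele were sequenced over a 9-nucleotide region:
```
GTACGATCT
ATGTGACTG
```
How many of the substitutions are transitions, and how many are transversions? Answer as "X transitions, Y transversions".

5 transitions, 1 transversion

Mismatches (1-based):
base 1: G→A (purine→purine, transition)
base 3: A→G (purine→purine, transition)
base 4: C→T (pyrimidine→pyrimidine, transition)
base 7: T→C (pyrimidine→pyrimidine, transition)
base 8: C→T (pyrimidine→pyrimidine, transition)
base 9: T→G (pyrimidine→purine, transversion)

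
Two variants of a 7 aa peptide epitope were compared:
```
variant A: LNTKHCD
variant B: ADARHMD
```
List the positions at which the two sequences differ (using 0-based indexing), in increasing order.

Differences at position 0 (L→A), position 1 (N→D), position 2 (T→A), position 3 (K→R), position 5 (C→M).

0, 1, 2, 3, 5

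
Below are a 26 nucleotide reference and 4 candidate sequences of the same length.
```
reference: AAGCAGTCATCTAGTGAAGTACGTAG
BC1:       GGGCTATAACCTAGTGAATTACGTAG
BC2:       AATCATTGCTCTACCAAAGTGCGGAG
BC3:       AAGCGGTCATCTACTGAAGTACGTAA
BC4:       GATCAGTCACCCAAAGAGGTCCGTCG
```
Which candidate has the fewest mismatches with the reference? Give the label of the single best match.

BC3

BC1 differs at 7 sites; BC2 differs at 9 sites; BC3 differs at 3 sites; BC4 differs at 9 sites. The closest is BC3.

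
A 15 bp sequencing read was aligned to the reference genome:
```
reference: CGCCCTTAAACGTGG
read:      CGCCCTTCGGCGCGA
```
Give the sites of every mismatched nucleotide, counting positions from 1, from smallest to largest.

8, 9, 10, 13, 15

Differences at site 8 (A→C), site 9 (A→G), site 10 (A→G), site 13 (T→C), site 15 (G→A).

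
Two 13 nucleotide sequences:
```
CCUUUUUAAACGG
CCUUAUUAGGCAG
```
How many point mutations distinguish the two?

Comparing position by position, 4 bases differ: 5 (U/A), 9 (A/G), 10 (A/G), 12 (G/A).

4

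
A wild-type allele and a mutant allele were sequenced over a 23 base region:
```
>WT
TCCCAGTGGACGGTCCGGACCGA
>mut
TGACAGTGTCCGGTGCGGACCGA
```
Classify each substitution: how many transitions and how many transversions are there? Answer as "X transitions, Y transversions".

0 transitions, 5 transversions

Mismatches (1-based):
site 2: C→G (pyrimidine→purine, transversion)
site 3: C→A (pyrimidine→purine, transversion)
site 9: G→T (purine→pyrimidine, transversion)
site 10: A→C (purine→pyrimidine, transversion)
site 15: C→G (pyrimidine→purine, transversion)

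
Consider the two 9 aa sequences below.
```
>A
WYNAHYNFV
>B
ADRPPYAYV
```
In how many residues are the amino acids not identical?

Mismatches (1-based): residue 1: W→A; residue 2: Y→D; residue 3: N→R; residue 4: A→P; residue 5: H→P; residue 7: N→A; residue 8: F→Y.

7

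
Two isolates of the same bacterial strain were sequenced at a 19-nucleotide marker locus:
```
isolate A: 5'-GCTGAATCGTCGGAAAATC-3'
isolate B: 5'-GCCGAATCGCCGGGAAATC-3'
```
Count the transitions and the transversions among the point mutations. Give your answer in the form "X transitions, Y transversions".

Transitions (purine↔purine or pyrimidine↔pyrimidine): 3 T→C, 10 T→C, 14 A→G.
Transversions (purine↔pyrimidine): none.

3 transitions, 0 transversions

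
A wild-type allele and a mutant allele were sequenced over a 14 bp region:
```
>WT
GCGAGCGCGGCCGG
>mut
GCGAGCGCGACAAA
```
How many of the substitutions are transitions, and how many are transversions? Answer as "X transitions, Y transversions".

3 transitions, 1 transversion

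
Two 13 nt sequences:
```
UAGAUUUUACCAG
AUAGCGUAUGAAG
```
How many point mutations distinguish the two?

10

Comparing position by position, 10 positions differ: 1 (U/A), 2 (A/U), 3 (G/A), 4 (A/G), 5 (U/C), 6 (U/G), 8 (U/A), 9 (A/U), 10 (C/G), 11 (C/A).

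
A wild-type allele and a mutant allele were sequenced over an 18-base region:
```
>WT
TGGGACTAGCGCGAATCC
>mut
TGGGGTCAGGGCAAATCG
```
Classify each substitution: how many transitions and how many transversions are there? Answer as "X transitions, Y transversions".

4 transitions, 2 transversions

Transitions (purine↔purine or pyrimidine↔pyrimidine): 5 A→G, 6 C→T, 7 T→C, 13 G→A.
Transversions (purine↔pyrimidine): 10 C→G, 18 C→G.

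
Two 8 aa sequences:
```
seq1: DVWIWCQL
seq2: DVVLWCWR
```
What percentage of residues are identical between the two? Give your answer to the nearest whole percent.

Mismatches at positions 3, 4, 7, 8 (1-based): 4 of 8.
Identical positions: 4/8 = 50% → 50%.

50%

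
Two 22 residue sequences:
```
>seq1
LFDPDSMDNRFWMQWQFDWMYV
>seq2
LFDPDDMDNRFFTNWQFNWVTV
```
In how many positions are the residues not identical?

The sequences differ at positions 6, 12, 13, 14, 18, 20, 21 (1-based) — 7 in total.

7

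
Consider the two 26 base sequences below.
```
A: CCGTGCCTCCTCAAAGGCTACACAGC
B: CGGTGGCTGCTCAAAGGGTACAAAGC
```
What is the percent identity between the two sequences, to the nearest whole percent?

81%

5 positions differ (2, 6, 9, 18, 23), so 21 of 26 match: 21/26 = 80.77%.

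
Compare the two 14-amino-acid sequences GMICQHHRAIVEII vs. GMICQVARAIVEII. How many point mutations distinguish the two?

2

The sequences differ at positions 6, 7 (1-based) — 2 in total.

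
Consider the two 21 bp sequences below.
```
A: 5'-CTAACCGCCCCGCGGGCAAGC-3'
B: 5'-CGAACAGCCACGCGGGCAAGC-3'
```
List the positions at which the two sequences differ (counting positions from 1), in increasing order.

Scanning 1-based: 2: T/G; 6: C/A; 10: C/A.

2, 6, 10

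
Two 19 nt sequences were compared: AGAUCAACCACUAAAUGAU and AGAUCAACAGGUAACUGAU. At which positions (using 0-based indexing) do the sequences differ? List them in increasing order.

Differences at position 8 (C→A), position 9 (A→G), position 10 (C→G), position 14 (A→C).

8, 9, 10, 14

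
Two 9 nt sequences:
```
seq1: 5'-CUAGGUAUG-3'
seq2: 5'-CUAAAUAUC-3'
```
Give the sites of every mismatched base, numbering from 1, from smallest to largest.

4, 5, 9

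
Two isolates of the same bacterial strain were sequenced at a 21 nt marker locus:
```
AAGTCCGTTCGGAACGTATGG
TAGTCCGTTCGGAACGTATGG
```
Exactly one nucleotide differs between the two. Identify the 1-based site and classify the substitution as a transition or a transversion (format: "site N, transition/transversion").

site 1, transversion

Site 1 changes A→T. A is a purine and T is a pyrimidine, so this is a transversion.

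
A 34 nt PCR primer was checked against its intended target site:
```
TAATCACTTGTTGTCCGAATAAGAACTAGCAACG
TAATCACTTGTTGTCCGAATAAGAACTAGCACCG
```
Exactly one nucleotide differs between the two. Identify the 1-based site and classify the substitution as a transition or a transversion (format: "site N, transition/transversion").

Site 32 changes A→C. A is a purine and C is a pyrimidine, so this is a transversion.

site 32, transversion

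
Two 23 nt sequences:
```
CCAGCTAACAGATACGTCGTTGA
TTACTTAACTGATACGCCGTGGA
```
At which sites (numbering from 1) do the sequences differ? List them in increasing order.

Scanning 1-based: 1: C/T; 2: C/T; 4: G/C; 5: C/T; 10: A/T; 17: T/C; 21: T/G.

1, 2, 4, 5, 10, 17, 21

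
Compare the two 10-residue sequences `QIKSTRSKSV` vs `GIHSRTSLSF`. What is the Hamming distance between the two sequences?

6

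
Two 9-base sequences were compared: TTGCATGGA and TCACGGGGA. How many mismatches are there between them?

4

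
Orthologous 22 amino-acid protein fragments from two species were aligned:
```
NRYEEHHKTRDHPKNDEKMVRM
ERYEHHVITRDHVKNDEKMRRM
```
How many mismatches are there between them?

The sequences differ at residues 1, 5, 7, 8, 13, 20 (1-based) — 6 in total.

6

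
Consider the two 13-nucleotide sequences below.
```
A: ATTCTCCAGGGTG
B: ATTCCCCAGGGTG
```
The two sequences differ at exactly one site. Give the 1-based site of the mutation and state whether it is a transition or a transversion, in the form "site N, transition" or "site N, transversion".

The sequences differ only at site 5: T→C (pyrimidine→pyrimidine), a transition.

site 5, transition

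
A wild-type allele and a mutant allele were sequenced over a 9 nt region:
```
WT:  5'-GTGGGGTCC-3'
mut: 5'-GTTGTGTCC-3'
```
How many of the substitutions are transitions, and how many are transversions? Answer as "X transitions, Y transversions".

0 transitions, 2 transversions

Transitions (purine↔purine or pyrimidine↔pyrimidine): none.
Transversions (purine↔pyrimidine): 3 G→T, 5 G→T.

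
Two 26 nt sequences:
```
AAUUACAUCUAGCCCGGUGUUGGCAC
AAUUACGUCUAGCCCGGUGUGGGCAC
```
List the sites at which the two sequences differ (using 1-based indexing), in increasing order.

Scanning 1-based: 7: A/G; 21: U/G.

7, 21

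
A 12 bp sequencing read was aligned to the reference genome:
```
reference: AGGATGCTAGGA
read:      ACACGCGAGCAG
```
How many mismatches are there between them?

11

The sequences differ at sites 2, 3, 4, 5, 6, 7, 8, 9, 10, 11, 12 (1-based) — 11 in total.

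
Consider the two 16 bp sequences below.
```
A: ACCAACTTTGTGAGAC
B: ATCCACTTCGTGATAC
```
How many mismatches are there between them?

Mismatches (1-based): site 2: C→T; site 4: A→C; site 9: T→C; site 14: G→T.

4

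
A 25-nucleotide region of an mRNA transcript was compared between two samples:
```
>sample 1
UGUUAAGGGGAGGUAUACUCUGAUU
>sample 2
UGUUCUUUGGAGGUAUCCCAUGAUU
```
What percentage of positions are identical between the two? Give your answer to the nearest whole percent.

7 positions differ (5, 6, 7, 8, 17, 19, 20), so 18 of 25 match: 18/25 = 72%.

72%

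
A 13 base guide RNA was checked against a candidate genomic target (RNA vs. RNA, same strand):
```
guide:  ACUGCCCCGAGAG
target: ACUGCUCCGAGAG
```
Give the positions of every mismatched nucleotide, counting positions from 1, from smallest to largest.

Differences at position 6 (C→U).

6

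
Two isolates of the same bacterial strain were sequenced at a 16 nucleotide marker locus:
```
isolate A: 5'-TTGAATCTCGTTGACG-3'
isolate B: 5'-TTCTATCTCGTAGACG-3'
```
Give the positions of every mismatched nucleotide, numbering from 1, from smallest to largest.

Differences at position 3 (G→C), position 4 (A→T), position 12 (T→A).

3, 4, 12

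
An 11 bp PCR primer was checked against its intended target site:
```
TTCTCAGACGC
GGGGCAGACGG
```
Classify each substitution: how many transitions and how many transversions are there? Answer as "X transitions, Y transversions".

0 transitions, 5 transversions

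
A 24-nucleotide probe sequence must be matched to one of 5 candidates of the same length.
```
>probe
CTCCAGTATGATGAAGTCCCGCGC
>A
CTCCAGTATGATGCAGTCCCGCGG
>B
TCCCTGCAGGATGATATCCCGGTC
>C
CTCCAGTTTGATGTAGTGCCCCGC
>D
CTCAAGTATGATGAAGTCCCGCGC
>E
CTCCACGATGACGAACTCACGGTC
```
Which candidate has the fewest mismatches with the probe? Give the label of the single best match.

D

A differs at 2 sites; B differs at 9 sites; C differs at 4 sites; D differs at 1 site; E differs at 7 sites. The closest is D.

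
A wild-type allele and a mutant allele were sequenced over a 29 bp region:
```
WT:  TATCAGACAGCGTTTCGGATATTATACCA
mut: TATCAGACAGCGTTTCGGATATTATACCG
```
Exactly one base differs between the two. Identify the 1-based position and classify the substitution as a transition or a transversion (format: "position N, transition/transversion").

position 29, transition

Position 29 changes A→G. A is a purine and G is a purine, so this is a transition.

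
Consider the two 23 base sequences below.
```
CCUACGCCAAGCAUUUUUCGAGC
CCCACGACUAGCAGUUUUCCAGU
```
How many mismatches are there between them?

Mismatches (1-based): site 3: U→C; site 7: C→A; site 9: A→U; site 14: U→G; site 20: G→C; site 23: C→U.

6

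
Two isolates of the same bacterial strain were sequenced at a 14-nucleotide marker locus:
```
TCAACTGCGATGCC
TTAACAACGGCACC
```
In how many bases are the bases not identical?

The sequences differ at bases 2, 6, 7, 10, 11, 12 (1-based) — 6 in total.

6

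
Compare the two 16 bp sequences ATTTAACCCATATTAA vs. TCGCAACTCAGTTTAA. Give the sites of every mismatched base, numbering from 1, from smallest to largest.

Scanning 1-based: 1: A/T; 2: T/C; 3: T/G; 4: T/C; 8: C/T; 11: T/G; 12: A/T.

1, 2, 3, 4, 8, 11, 12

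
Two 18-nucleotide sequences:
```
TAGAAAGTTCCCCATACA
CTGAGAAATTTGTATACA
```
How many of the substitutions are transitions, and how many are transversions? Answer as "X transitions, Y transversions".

6 transitions, 3 transversions

Mismatches (1-based):
base 1: T→C (pyrimidine→pyrimidine, transition)
base 2: A→T (purine→pyrimidine, transversion)
base 5: A→G (purine→purine, transition)
base 7: G→A (purine→purine, transition)
base 8: T→A (pyrimidine→purine, transversion)
base 10: C→T (pyrimidine→pyrimidine, transition)
base 11: C→T (pyrimidine→pyrimidine, transition)
base 12: C→G (pyrimidine→purine, transversion)
base 13: C→T (pyrimidine→pyrimidine, transition)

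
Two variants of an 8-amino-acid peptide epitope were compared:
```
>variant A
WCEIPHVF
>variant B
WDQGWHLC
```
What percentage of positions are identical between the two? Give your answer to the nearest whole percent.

6 positions differ (2, 3, 4, 5, 7, 8), so 2 of 8 match: 2/8 = 25%.

25%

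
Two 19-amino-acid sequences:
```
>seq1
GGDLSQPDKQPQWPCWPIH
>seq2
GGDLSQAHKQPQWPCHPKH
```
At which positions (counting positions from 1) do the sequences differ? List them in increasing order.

7, 8, 16, 18

Differences at position 7 (P→A), position 8 (D→H), position 16 (W→H), position 18 (I→K).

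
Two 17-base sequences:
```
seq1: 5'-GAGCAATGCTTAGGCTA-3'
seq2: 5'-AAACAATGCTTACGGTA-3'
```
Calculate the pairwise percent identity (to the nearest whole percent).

4 positions differ (1, 3, 13, 15), so 13 of 17 match: 13/17 = 76.47%.

76%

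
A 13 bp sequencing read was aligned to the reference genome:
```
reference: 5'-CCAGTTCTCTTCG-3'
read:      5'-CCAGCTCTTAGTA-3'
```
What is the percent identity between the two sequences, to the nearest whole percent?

6 positions differ (5, 9, 10, 11, 12, 13), so 7 of 13 match: 7/13 = 53.85%.

54%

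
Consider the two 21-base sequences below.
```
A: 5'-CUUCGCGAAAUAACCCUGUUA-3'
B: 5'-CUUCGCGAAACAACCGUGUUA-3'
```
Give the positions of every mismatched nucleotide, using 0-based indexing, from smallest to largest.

Scanning 0-based: 10: U/C; 15: C/G.

10, 15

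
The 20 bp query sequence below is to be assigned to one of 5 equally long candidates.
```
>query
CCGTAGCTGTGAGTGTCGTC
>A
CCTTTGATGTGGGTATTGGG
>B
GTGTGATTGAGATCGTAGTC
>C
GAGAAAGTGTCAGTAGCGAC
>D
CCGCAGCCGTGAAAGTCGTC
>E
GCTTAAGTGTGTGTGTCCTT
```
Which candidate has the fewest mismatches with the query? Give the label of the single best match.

A differs at 8 positions; B differs at 9 positions; C differs at 9 positions; D differs at 4 positions; E differs at 7 positions. The closest is D.

D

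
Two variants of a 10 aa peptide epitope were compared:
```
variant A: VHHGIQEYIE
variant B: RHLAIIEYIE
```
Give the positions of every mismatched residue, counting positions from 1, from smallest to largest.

1, 3, 4, 6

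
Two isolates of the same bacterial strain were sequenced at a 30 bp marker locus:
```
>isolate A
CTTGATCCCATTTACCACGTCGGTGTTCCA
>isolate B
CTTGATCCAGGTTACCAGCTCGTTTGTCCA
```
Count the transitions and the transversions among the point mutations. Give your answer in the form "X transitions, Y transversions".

1 transition, 7 transversions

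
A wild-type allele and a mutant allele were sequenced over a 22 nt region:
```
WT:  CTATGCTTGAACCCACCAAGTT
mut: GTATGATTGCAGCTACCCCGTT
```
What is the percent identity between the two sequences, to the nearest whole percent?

68%

7 positions differ (1, 6, 10, 12, 14, 18, 19), so 15 of 22 match: 15/22 = 68.18%.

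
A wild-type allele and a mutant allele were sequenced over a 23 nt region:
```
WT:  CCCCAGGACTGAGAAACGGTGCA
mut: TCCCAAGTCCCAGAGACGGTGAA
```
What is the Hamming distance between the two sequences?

7

The sequences differ at positions 1, 6, 8, 10, 11, 15, 22 (1-based) — 7 in total.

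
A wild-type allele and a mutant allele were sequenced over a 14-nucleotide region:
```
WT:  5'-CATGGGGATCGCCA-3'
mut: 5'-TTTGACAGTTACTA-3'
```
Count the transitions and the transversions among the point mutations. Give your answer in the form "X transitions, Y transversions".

7 transitions, 2 transversions

Mismatches (1-based):
site 1: C→T (pyrimidine→pyrimidine, transition)
site 2: A→T (purine→pyrimidine, transversion)
site 5: G→A (purine→purine, transition)
site 6: G→C (purine→pyrimidine, transversion)
site 7: G→A (purine→purine, transition)
site 8: A→G (purine→purine, transition)
site 10: C→T (pyrimidine→pyrimidine, transition)
site 11: G→A (purine→purine, transition)
site 13: C→T (pyrimidine→pyrimidine, transition)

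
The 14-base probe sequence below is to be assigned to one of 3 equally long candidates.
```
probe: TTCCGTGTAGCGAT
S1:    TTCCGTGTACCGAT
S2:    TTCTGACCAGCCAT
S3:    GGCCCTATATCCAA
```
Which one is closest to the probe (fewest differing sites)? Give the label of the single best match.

Hamming distances to probe — S1: 1; S2: 5; S3: 7.
Smallest is S1 with 1 mismatch.

S1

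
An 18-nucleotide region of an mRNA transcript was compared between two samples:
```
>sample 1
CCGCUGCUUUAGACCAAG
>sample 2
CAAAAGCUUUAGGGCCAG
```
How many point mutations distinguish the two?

The sequences differ at sites 2, 3, 4, 5, 13, 14, 16 (1-based) — 7 in total.

7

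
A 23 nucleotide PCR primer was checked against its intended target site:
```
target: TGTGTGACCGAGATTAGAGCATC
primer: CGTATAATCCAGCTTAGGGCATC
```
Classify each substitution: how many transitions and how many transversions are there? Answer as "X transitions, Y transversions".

5 transitions, 2 transversions

Mismatches (1-based):
position 1: T→C (pyrimidine→pyrimidine, transition)
position 4: G→A (purine→purine, transition)
position 6: G→A (purine→purine, transition)
position 8: C→T (pyrimidine→pyrimidine, transition)
position 10: G→C (purine→pyrimidine, transversion)
position 13: A→C (purine→pyrimidine, transversion)
position 18: A→G (purine→purine, transition)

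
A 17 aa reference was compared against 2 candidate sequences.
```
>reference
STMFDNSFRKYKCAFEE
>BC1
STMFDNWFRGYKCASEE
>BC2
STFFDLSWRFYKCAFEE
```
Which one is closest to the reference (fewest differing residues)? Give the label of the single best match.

BC1 differs at 3 residues; BC2 differs at 4 residues. The closest is BC1.

BC1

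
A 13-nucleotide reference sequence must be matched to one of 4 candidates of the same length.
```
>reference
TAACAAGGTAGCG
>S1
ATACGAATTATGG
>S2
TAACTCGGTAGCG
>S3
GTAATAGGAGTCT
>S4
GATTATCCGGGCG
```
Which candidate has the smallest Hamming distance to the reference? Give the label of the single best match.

S2

S1 differs at 7 bases; S2 differs at 2 bases; S3 differs at 8 bases; S4 differs at 8 bases. The closest is S2.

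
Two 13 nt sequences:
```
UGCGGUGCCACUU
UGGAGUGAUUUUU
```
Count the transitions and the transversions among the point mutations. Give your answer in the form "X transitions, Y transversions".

Mismatches (1-based):
site 3: C→G (pyrimidine→purine, transversion)
site 4: G→A (purine→purine, transition)
site 8: C→A (pyrimidine→purine, transversion)
site 9: C→U (pyrimidine→pyrimidine, transition)
site 10: A→U (purine→pyrimidine, transversion)
site 11: C→U (pyrimidine→pyrimidine, transition)

3 transitions, 3 transversions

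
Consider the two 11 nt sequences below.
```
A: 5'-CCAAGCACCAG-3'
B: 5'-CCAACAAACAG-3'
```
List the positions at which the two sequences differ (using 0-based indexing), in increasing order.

4, 5, 7

Differences at position 4 (G→C), position 5 (C→A), position 7 (C→A).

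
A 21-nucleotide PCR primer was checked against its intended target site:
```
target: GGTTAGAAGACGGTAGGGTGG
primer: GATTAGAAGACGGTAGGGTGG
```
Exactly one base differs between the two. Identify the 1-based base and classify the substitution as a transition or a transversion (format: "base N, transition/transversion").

Base 2 changes G→A. G is a purine and A is a purine, so this is a transition.

base 2, transition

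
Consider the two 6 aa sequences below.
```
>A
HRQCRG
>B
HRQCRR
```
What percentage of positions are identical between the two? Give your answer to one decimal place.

Mismatch at position 6 (1-based): 1 of 6.
Identical positions: 5/6 = 83.33% → 83.3%.

83.3%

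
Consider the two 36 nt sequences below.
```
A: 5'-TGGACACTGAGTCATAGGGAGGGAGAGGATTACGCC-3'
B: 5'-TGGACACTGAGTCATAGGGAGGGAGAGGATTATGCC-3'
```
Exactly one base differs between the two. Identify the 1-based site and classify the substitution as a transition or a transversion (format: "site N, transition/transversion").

site 33, transition

The sequences differ only at site 33: C→T (pyrimidine→pyrimidine), a transition.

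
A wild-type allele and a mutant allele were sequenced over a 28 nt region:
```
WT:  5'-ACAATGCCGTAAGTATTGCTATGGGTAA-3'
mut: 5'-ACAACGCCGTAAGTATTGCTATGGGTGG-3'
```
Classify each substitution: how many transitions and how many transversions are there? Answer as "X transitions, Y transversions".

Mismatches (1-based):
base 5: T→C (pyrimidine→pyrimidine, transition)
base 27: A→G (purine→purine, transition)
base 28: A→G (purine→purine, transition)

3 transitions, 0 transversions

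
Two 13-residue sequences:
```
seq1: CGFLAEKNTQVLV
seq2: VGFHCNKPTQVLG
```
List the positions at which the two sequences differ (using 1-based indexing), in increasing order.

1, 4, 5, 6, 8, 13

Differences at position 1 (C→V), position 4 (L→H), position 5 (A→C), position 6 (E→N), position 8 (N→P), position 13 (V→G).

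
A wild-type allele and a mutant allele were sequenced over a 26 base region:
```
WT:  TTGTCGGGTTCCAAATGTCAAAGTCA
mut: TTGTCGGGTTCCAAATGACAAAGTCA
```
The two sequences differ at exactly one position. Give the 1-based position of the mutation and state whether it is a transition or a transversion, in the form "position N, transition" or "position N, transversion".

Position 18 changes T→A. T is a pyrimidine and A is a purine, so this is a transversion.

position 18, transversion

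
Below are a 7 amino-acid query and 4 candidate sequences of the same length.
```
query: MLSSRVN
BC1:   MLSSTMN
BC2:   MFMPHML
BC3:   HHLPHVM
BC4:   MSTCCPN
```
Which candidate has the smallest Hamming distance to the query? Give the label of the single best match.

BC1

Hamming distances to query — BC1: 2; BC2: 6; BC3: 6; BC4: 5.
Smallest is BC1 with 2 mismatches.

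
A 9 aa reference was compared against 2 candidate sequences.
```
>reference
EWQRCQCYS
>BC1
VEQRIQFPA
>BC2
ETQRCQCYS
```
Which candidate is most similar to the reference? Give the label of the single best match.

Hamming distances to reference — BC1: 6; BC2: 1.
Smallest is BC2 with 1 mismatch.

BC2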